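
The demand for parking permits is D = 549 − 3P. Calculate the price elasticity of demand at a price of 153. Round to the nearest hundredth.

-5.10

At P = 153, D = 90.
dD/dP = −3.
Point elasticity E = (dD/dP)·(P/D) = -3 × 153/90 ≈ -5.10.
|E| > 1, so demand is elastic at this price.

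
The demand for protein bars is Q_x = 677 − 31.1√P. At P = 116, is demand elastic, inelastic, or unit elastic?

At P = 116, Q_x = 342.0427.
dQ_x/dP = −31.1/(2√P) = −31.1/(2·10.7703).
Point elasticity E = (dQ_x/dP)·(P/Q_x) = -1.4438 × 116/342.0427 ≈ -0.490.
|E| ≈ 0.490 < 1, so demand is inelastic.

inelastic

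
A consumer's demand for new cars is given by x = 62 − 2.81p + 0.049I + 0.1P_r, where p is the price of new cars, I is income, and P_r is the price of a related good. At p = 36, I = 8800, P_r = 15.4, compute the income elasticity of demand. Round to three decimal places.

1.096

First evaluate x: 62 − 2.81(36) + 0.049(8800) + 0.1(15.4) = 62 − 101.16 + 431.2 + 1.54 = 393.58.
∂x/∂I = +0.049, so E_I = 0.049·(8800/393.58) ≈ 1.096.
E_I > 1: normal good (luxury).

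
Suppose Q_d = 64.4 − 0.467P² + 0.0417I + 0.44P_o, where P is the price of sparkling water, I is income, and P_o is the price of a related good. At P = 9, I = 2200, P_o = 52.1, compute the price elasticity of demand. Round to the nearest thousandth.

Substituting, Q_d = 64.4 − 0.467(9)² + 0.0417(2200) + 0.44(52.1) = 64.4 − 37.827 + 91.74 + 22.924 = 141.237.
∂Q_d/∂P = −2·0.467·P = -8.406, so E_p = -8.406·(9/141.237) ≈ -0.536.
|E_p| < 1: demand is inelastic.

-0.536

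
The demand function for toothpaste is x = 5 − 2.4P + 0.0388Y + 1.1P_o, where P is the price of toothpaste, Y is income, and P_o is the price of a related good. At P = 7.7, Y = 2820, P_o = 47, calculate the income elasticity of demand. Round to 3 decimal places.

0.741

First evaluate x: 5 − 2.4(7.7) + 0.0388(2820) + 1.1(47) = 5 − 18.48 + 109.416 + 51.7 = 147.636.
∂x/∂Y = +0.0388, so E_I = 0.0388·(2820/147.636) ≈ 0.741.
E_I ∈ (0,1): normal good (necessity).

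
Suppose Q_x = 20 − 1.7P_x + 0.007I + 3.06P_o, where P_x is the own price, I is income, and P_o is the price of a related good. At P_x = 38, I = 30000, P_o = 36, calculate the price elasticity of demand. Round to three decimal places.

Evaluating quantity at (P_x, I, P_o) gives Q_x = 20 − 1.7(38) + 0.007(30000) + 3.06(36) = 20 − 64.6 + 210 + 110.16 = 275.56.
∂Q_x/∂P_x = −1.7, so E_p = (−1.7)·(38/275.56) ≈ -0.234.
|E_p| < 1: demand is inelastic.

-0.234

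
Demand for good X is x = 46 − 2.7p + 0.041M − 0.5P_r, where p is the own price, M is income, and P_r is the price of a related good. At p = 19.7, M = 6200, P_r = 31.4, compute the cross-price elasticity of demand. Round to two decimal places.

Substituting, x = 46 − 2.7(19.7) + 0.041(6200) − 0.5(31.4) = 46 − 53.19 + 254.2 − 15.7 = 231.31.
∂x/∂P_r = −0.5, so E_xy = -0.5·(31.4/231.31) ≈ -0.07.
E_xy < 0: the goods are complements.

-0.07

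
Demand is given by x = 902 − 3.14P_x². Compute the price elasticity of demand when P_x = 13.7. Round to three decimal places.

At P_x = 13.7, x = 312.6534.
dx/dP_x = −2·3.14·P_x = −86.036.
Point elasticity E = (dx/dP_x)·(P_x/x) = -86.036 × 13.7/312.6534 ≈ -3.770.
|E| > 1, so demand is elastic at this price.

-3.770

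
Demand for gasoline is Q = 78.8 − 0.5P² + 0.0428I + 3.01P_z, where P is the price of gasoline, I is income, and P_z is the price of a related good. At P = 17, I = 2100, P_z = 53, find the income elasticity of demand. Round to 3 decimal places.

Evaluating quantity at (P, I, P_z) gives Q = 78.8 − 0.5(17)² + 0.0428(2100) + 3.01(53) = 78.8 − 144.5 + 89.88 + 159.53 = 183.71.
∂Q/∂I = +0.0428, so E_I = 0.0428·(2100/183.71) ≈ 0.489.
E_I ∈ (0,1): normal good (necessity).

0.489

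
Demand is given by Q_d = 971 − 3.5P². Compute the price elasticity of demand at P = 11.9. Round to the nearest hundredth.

-2.09

At P = 11.9, Q_d = 475.365.
dQ_d/dP = −2·3.5·P = −83.3.
Point elasticity E = (dQ_d/dP)·(P/Q_d) = -83.3 × 11.9/475.365 ≈ -2.09.
|E| > 1, so demand is elastic at this price.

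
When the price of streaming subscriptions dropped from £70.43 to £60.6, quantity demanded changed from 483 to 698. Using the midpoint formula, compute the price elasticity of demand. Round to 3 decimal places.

-2.427

%Δq = (698 − 483)/[(483 + 698)/2] = 215/590.5 ≈ 0.3641.
%Δp = (60.6 − 70.43)/[(70.43 + 60.6)/2] = -9.83/65.515 ≈ -0.1500.
Arc elasticity E = %Δq/%Δp ≈ 0.3641/-0.1500 ≈ -2.427.
|E| > 1: demand is elastic over this range.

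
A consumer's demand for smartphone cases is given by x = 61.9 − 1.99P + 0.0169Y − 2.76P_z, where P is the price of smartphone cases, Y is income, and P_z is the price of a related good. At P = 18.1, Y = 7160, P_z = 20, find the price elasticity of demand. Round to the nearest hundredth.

Substituting, x = 61.9 − 1.99(18.1) + 0.0169(7160) − 2.76(20) = 61.9 − 36.019 + 121.004 − 55.2 = 91.685.
∂x/∂P = −1.99, so E_p = (−1.99)·(18.1/91.685) ≈ -0.39.
|E_p| < 1: demand is inelastic.

-0.39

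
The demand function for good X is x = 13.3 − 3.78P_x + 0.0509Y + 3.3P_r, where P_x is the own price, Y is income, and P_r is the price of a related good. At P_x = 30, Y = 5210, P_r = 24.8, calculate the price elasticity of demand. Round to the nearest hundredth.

-0.46

At the given point, x = 13.3 − 3.78(30) + 0.0509(5210) + 3.3(24.8) = 13.3 − 113.4 + 265.189 + 81.84 = 246.929.
∂x/∂P_x = −3.78, so E_p = (−3.78)·(30/246.929) ≈ -0.46.
|E_p| < 1: demand is inelastic.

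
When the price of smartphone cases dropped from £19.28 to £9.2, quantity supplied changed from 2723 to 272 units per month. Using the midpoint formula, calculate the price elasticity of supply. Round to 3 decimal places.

%ΔQ = (272 − 2723)/[(2723 + 272)/2] = -2451/1497.5 ≈ -1.6367.
%Δp = (9.2 − 19.28)/[(19.28 + 9.2)/2] = -10.08/14.24 ≈ -0.7079.
Arc elasticity E = %ΔQ/%Δp ≈ -1.6367/-0.7079 ≈ 2.312.
|E| > 1: supply is elastic over this range.

2.312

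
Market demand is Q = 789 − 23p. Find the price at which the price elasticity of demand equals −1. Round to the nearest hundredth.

For linear demand Q = a − bp, E = −bp/(a − bp). |E| = 1 ⇒ bp = a − bp ⇒ p = a/(2b).
p = 789/(2·23) ≈ 17.15.

17.15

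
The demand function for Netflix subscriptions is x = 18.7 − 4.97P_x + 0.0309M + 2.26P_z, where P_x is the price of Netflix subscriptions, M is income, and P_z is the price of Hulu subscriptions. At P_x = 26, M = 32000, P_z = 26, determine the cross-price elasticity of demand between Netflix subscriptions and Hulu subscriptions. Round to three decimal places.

0.063

At the given point, x = 18.7 − 4.97(26) + 0.0309(32000) + 2.26(26) = 18.7 − 129.22 + 988.8 + 58.76 = 937.04.
∂x/∂P_z = +2.26, so E_xy = 2.26·(26/937.04) ≈ 0.063.
E_xy > 0: the goods are substitutes.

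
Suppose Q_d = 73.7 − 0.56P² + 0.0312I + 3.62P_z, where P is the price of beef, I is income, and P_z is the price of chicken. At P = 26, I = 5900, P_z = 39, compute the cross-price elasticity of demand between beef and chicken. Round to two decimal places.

6.92

Q_d = 73.7 − 0.56(26)² + 0.0312(5900) + 3.62(39) = 73.7 − 378.56 + 184.08 + 141.18 = 20.4.
∂Q_d/∂P_z = +3.62, so E_xy = 3.62·(39/20.4) ≈ 6.92.
E_xy > 0: the goods are substitutes.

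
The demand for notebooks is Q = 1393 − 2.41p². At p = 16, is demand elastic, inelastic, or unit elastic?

elastic

At p = 16, Q = 776.04.
dQ/dp = −2·2.41·p = −77.12.
Point elasticity E = (dQ/dp)·(p/Q) = -77.12 × 16/776.04 ≈ -1.590.
|E| ≈ 1.590 > 1, so demand is elastic.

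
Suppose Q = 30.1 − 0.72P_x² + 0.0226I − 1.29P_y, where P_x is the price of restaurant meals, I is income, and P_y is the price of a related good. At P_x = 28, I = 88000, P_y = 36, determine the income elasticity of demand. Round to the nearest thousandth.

At the given point, Q = 30.1 − 0.72(28)² + 0.0226(88000) − 1.29(36) = 30.1 − 564.48 + 1988.8 − 46.44 = 1407.98.
∂Q/∂I = +0.0226, so E_I = 0.0226·(88000/1407.98) ≈ 1.413.
E_I > 1: normal good (luxury).

1.413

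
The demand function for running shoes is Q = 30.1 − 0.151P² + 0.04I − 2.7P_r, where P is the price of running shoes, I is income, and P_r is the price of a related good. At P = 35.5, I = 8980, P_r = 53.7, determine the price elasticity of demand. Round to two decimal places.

-7.05

First evaluate Q: 30.1 − 0.151(35.5)² + 0.04(8980) − 2.7(53.7) = 30.1 − 190.2978 + 359.2 − 144.99 = 54.0123.
∂Q/∂P = −2·0.151·P = -10.721, so E_p = -10.721·(35.5/54.0123) ≈ -7.05.
|E_p| > 1: demand is elastic.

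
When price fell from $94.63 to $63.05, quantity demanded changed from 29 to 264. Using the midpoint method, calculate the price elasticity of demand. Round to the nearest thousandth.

%ΔQ = (264 − 29)/[(29 + 264)/2] = 235/146.5 ≈ 1.6041.
%ΔP = (63.05 − 94.63)/[(94.63 + 63.05)/2] = -31.58/78.84 ≈ -0.4006.
Arc elasticity E = %ΔQ/%ΔP ≈ 1.6041/-0.4006 ≈ -4.005.
|E| > 1: demand is elastic over this range.

-4.005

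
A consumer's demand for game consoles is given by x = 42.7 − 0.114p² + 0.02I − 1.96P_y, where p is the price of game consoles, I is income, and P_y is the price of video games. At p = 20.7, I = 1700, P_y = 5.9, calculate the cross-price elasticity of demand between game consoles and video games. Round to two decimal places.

-0.71

x = 42.7 − 0.114(20.7)² + 0.02(1700) − 1.96(5.9) = 42.7 − 48.8479 + 34 − 11.564 = 16.2881.
∂x/∂P_y = −1.96, so E_xy = -1.96·(5.9/16.2881) ≈ -0.71.
E_xy < 0: the goods are complements.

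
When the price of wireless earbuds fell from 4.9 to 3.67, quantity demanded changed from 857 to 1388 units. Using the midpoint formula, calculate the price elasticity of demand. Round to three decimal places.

%ΔQ = (1388 − 857)/[(857 + 1388)/2] = 531/1122.5 ≈ 0.4731.
%ΔP = (3.67 − 4.9)/[(4.9 + 3.67)/2] = -1.23/4.285 ≈ -0.2870.
Arc elasticity E = %ΔQ/%ΔP ≈ 0.4731/-0.2870 ≈ -1.648.
|E| > 1: demand is elastic over this range.

-1.648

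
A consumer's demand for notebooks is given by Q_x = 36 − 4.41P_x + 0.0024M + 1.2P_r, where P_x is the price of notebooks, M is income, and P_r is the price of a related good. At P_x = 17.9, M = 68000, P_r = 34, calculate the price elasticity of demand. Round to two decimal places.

-0.49

Evaluating quantity at (P_x, M, P_r) gives Q_x = 36 − 4.41(17.9) + 0.0024(68000) + 1.2(34) = 36 − 78.939 + 163.2 + 40.8 = 161.061.
∂Q_x/∂P_x = −4.41, so E_p = (−4.41)·(17.9/161.061) ≈ -0.49.
|E_p| < 1: demand is inelastic.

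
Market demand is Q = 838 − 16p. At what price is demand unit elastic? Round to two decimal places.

For linear demand Q = a − bp, E = −bp/(a − bp). |E| = 1 ⇒ bp = a − bp ⇒ p = a/(2b).
p = 838/(2·16) ≈ 26.19.

26.19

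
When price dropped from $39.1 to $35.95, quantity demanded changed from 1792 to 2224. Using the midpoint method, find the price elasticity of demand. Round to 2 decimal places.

-2.56

%Δq = (2224 − 1792)/[(1792 + 2224)/2] = 432/2008 ≈ 0.2151.
%ΔP = (35.95 − 39.1)/[(39.1 + 35.95)/2] = -3.15/37.525 ≈ -0.0839.
Arc elasticity E = %Δq/%ΔP ≈ 0.2151/-0.0839 ≈ -2.56.
|E| > 1: demand is elastic over this range.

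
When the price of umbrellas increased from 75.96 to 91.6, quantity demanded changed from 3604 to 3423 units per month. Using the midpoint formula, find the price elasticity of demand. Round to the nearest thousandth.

%Δq = (3423 − 3604)/[(3604 + 3423)/2] = -181/3513.5 ≈ -0.0515.
%Δp = (91.6 − 75.96)/[(75.96 + 91.6)/2] = 15.64/83.78 ≈ 0.1867.
Arc elasticity E = %Δq/%Δp ≈ -0.0515/0.1867 ≈ -0.276.
|E| < 1: demand is inelastic over this range.

-0.276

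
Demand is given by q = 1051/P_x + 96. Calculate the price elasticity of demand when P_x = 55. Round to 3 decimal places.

At P_x = 55, q = 115.1091.
dq/dP_x = −1051/P_x² = −0.3474.
Point elasticity E = (dq/dP_x)·(P_x/q) = -0.3474 × 55/115.1091 ≈ -0.166.
|E| < 1, so demand is inelastic at this price.

-0.166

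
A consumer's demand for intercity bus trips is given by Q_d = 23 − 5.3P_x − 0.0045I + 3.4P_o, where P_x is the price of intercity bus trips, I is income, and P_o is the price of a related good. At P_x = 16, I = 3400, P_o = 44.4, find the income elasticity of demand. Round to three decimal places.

Substituting, Q_d = 23 − 5.3(16) − 0.0045(3400) + 3.4(44.4) = 23 − 84.8 − 15.3 + 150.96 = 73.86.
∂Q_d/∂I = −0.0045, so E_I = -0.0045·(3400/73.86) ≈ -0.207.
E_I < 0: inferior good.

-0.207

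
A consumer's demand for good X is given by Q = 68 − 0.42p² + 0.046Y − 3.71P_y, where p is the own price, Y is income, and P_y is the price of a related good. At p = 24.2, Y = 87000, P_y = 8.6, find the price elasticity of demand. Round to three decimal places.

At the given point, Q = 68 − 0.42(24.2)² + 0.046(87000) − 3.71(8.6) = 68 − 245.9688 + 4002 − 31.906 = 3792.1252.
∂Q/∂p = −2·0.42·p = -20.328, so E_p = -20.328·(24.2/3792.1252) ≈ -0.130.
|E_p| < 1: demand is inelastic.

-0.130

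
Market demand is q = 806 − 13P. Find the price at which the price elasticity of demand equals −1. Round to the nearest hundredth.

For linear demand q = a − bP, E = −bP/(a − bP). |E| = 1 ⇒ bP = a − bP ⇒ P = a/(2b).
P = 806/(2·13) = 31.00.

31.00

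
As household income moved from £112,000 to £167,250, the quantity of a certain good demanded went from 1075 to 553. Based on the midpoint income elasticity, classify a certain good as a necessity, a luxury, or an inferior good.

inferior

%ΔQ = (553 − 1075)/[(1075+553)/2] = -522/814 ≈ -0.6413.
%ΔI = (167,250 − 112,000)/[(112,000+167,250)/2] = 55250/139625 ≈ 0.3957.
E_I = %ΔQ/%ΔI ≈ -1.621.
E_I < 0: inferior good.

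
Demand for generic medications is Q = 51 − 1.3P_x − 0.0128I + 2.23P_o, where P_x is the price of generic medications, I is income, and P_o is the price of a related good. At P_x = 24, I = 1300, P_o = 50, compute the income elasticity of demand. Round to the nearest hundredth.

Q = 51 − 1.3(24) − 0.0128(1300) + 2.23(50) = 51 − 31.2 − 16.64 + 111.5 = 114.66.
∂Q/∂I = −0.0128, so E_I = -0.0128·(1300/114.66) ≈ -0.15.
E_I < 0: inferior good.

-0.15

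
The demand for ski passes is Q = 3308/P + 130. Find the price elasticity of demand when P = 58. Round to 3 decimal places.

At P = 58, Q = 187.0345.
dQ/dP = −3308/P² = −0.9834.
Point elasticity E = (dQ/dP)·(P/Q) = -0.9834 × 58/187.0345 ≈ -0.305.
|E| < 1, so demand is inelastic at this price.

-0.305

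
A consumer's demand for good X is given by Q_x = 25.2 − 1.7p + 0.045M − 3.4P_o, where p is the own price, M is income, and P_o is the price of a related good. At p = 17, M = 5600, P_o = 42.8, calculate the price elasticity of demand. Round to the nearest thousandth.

-0.281

At the given point, Q_x = 25.2 − 1.7(17) + 0.045(5600) − 3.4(42.8) = 25.2 − 28.9 + 252 − 145.52 = 102.78.
∂Q_x/∂p = −1.7, so E_p = (−1.7)·(17/102.78) ≈ -0.281.
|E_p| < 1: demand is inelastic.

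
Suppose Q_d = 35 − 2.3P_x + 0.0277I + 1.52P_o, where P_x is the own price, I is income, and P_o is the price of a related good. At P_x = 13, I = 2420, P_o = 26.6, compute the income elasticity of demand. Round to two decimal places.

Substituting, Q_d = 35 − 2.3(13) + 0.0277(2420) + 1.52(26.6) = 35 − 29.9 + 67.034 + 40.432 = 112.566.
∂Q_d/∂I = +0.0277, so E_I = 0.0277·(2420/112.566) ≈ 0.60.
E_I ∈ (0,1): normal good (necessity).

0.60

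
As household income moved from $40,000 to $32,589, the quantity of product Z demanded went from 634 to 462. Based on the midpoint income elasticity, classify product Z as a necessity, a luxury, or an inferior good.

%ΔQ = (462 − 634)/[(634+462)/2] = -172/548 ≈ -0.3139.
%ΔY = (32,589 − 40,000)/[(40,000+32,589)/2] = -7411/36294.5 ≈ -0.2042.
E_I = %ΔQ/%ΔY ≈ 1.537.
E_I > 1: normal good (luxury).

luxury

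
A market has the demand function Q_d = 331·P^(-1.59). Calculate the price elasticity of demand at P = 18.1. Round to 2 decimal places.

-1.59

For a Cobb–Douglas (constant-elasticity) form Q_d = A·P^α·…, the elasticity with respect to P equals the exponent α at every point.
Here the exponent on P is -1.59, so the price elasticity of demand is -1.59.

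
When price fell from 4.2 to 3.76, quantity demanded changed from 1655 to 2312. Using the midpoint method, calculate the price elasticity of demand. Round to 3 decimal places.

%Δq = (2312 − 1655)/[(1655 + 2312)/2] = 657/1983.5 ≈ 0.3312.
%ΔP = (3.76 − 4.2)/[(4.2 + 3.76)/2] = -0.44/3.98 ≈ -0.1106.
Arc elasticity E = %Δq/%ΔP ≈ 0.3312/-0.1106 ≈ -2.996.
|E| > 1: demand is elastic over this range.

-2.996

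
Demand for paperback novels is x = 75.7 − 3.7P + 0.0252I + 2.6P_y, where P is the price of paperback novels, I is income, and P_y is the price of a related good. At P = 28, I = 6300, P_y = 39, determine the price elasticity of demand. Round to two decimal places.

-0.45

Evaluating quantity at (P, I, P_y) gives x = 75.7 − 3.7(28) + 0.0252(6300) + 2.6(39) = 75.7 − 103.6 + 158.76 + 101.4 = 232.26.
∂x/∂P = −3.7, so E_p = (−3.7)·(28/232.26) ≈ -0.45.
|E_p| < 1: demand is inelastic.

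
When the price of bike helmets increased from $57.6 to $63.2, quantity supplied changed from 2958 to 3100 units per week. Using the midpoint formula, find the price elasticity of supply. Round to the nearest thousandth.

0.506

%Δq = (3100 − 2958)/[(2958 + 3100)/2] = 142/3029 ≈ 0.0469.
%Δp = (63.2 − 57.6)/[(57.6 + 63.2)/2] = 5.6/60.4 ≈ 0.0927.
Arc elasticity E = %Δq/%Δp ≈ 0.0469/0.0927 ≈ 0.506.
|E| < 1: supply is inelastic over this range.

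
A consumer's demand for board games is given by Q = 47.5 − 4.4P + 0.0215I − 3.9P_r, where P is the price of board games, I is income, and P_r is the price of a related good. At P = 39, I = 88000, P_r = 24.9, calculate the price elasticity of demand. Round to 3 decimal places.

-0.103

First evaluate Q: 47.5 − 4.4(39) + 0.0215(88000) − 3.9(24.9) = 47.5 − 171.6 + 1892 − 97.11 = 1670.79.
∂Q/∂P = −4.4, so E_p = (−4.4)·(39/1670.79) ≈ -0.103.
|E_p| < 1: demand is inelastic.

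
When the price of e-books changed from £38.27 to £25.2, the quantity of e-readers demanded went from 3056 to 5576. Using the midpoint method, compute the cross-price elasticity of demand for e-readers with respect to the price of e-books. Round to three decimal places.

%ΔQ_x = (5576 − 3056)/[(3056+5576)/2] = 2520/4316 ≈ 0.5839.
%ΔP_y = (25.2 − 38.27)/[(38.27+25.2)/2] ≈ -0.4118.
E_xy = 0.5839/-0.4118 ≈ -1.418.
E_xy < 0, so e-readers and e-books are complements.

-1.418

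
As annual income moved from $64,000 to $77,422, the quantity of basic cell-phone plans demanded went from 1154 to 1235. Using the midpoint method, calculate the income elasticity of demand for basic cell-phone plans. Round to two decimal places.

%ΔQ = (1235 − 1154)/[(1154+1235)/2] = 81/1194.5 ≈ 0.0678.
%ΔM = (77,422 − 64,000)/[(64,000+77,422)/2] = 13422/70711 ≈ 0.1898.
E_I = %ΔQ/%ΔM ≈ 0.36.
E_I ∈ (0,1): normal good (necessity).

0.36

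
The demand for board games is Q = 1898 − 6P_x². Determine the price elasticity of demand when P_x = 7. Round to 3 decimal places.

At P_x = 7, Q = 1604.
dQ/dP_x = −2·6·P_x = −84.
Point elasticity E = (dQ/dP_x)·(P_x/Q) = -84 × 7/1604 ≈ -0.367.
|E| < 1, so demand is inelastic at this price.

-0.367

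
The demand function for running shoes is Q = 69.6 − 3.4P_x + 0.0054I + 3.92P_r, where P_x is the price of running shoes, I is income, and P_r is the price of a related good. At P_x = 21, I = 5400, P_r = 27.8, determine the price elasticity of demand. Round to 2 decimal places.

First evaluate Q: 69.6 − 3.4(21) + 0.0054(5400) + 3.92(27.8) = 69.6 − 71.4 + 29.16 + 108.976 = 136.336.
∂Q/∂P_x = −3.4, so E_p = (−3.4)·(21/136.336) ≈ -0.52.
|E_p| < 1: demand is inelastic.

-0.52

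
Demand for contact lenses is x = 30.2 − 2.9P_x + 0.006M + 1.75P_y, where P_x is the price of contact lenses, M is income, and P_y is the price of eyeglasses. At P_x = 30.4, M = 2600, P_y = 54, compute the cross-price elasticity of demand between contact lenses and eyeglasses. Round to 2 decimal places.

1.81

At the given point, x = 30.2 − 2.9(30.4) + 0.006(2600) + 1.75(54) = 30.2 − 88.16 + 15.6 + 94.5 = 52.14.
∂x/∂P_y = +1.75, so E_xy = 1.75·(54/52.14) ≈ 1.81.
E_xy > 0: the goods are substitutes.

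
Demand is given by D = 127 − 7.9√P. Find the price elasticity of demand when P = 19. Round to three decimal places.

-0.186

At P = 19, D = 92.5647.
dD/dP = −7.9/(2√P) = −7.9/(2·4.3589).
Point elasticity E = (dD/dP)·(P/D) = -0.9062 × 19/92.5647 ≈ -0.186.
|E| < 1, so demand is inelastic at this price.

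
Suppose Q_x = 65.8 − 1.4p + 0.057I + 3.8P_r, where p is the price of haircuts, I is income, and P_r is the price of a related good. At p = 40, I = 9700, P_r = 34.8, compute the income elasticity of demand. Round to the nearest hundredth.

Substituting, Q_x = 65.8 − 1.4(40) + 0.057(9700) + 3.8(34.8) = 65.8 − 56 + 552.9 + 132.24 = 694.94.
∂Q_x/∂I = +0.057, so E_I = 0.057·(9700/694.94) ≈ 0.80.
E_I ∈ (0,1): normal good (necessity).

0.80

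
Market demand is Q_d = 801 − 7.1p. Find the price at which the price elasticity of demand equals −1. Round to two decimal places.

For linear demand Q_d = a − bp, E = −bp/(a − bp). |E| = 1 ⇒ bp = a − bp ⇒ p = a/(2b).
p = 801/(2·7.1) ≈ 56.41.

56.41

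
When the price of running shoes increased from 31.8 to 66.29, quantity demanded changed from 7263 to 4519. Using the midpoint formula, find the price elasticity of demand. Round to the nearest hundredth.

-0.66

%ΔQ = (4519 − 7263)/[(7263 + 4519)/2] = -2744/5891 ≈ -0.4658.
%ΔP = (66.29 − 31.8)/[(31.8 + 66.29)/2] = 34.49/49.045 ≈ 0.7032.
Arc elasticity E = %ΔQ/%ΔP ≈ -0.4658/0.7032 ≈ -0.66.
|E| < 1: demand is inelastic over this range.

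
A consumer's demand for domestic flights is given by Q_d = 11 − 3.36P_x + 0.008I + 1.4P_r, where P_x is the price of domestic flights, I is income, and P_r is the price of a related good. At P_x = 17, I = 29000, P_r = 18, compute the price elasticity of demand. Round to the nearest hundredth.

Substituting, Q_d = 11 − 3.36(17) + 0.008(29000) + 1.4(18) = 11 − 57.12 + 232 + 25.2 = 211.08.
∂Q_d/∂P_x = −3.36, so E_p = (−3.36)·(17/211.08) ≈ -0.27.
|E_p| < 1: demand is inelastic.

-0.27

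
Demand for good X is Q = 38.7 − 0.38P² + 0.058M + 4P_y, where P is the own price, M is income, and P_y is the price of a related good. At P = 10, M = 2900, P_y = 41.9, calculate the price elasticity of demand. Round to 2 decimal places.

-0.23

First evaluate Q: 38.7 − 0.38(10)² + 0.058(2900) + 4(41.9) = 38.7 − 38 + 168.2 + 167.6 = 336.5.
∂Q/∂P = −2·0.38·P = -7.6, so E_p = -7.6·(10/336.5) ≈ -0.23.
|E_p| < 1: demand is inelastic.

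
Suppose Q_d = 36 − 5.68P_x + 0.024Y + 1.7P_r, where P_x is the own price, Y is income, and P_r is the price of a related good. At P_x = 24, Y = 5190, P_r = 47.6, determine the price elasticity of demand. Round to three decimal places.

-1.296

Substituting, Q_d = 36 − 5.68(24) + 0.024(5190) + 1.7(47.6) = 36 − 136.32 + 124.56 + 80.92 = 105.16.
∂Q_d/∂P_x = −5.68, so E_p = (−5.68)·(24/105.16) ≈ -1.296.
|E_p| > 1: demand is elastic.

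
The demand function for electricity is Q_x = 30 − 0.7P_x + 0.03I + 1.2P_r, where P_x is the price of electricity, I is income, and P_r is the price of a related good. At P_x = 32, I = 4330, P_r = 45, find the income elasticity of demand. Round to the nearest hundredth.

0.68

At the given point, Q_x = 30 − 0.7(32) + 0.03(4330) + 1.2(45) = 30 − 22.4 + 129.9 + 54 = 191.5.
∂Q_x/∂I = +0.03, so E_I = 0.03·(4330/191.5) ≈ 0.68.
E_I ∈ (0,1): normal good (necessity).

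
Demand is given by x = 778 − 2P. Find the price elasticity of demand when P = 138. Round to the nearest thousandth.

-0.550

At P = 138, x = 502.
dx/dP = −2.
Point elasticity E = (dx/dP)·(P/x) = -2 × 138/502 ≈ -0.550.
|E| < 1, so demand is inelastic at this price.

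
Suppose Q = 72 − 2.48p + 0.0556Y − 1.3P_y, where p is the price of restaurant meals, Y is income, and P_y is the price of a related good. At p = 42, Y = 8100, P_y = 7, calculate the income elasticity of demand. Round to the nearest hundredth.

First evaluate Q: 72 − 2.48(42) + 0.0556(8100) − 1.3(7) = 72 − 104.16 + 450.36 − 9.1 = 409.1.
∂Q/∂Y = +0.0556, so E_I = 0.0556·(8100/409.1) ≈ 1.10.
E_I > 1: normal good (luxury).

1.10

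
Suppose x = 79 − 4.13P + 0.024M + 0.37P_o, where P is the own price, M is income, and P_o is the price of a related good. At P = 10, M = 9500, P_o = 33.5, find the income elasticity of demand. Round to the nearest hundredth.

0.82

Evaluating quantity at (P, M, P_o) gives x = 79 − 4.13(10) + 0.024(9500) + 0.37(33.5) = 79 − 41.3 + 228 + 12.395 = 278.095.
∂x/∂M = +0.024, so E_I = 0.024·(9500/278.095) ≈ 0.82.
E_I ∈ (0,1): normal good (necessity).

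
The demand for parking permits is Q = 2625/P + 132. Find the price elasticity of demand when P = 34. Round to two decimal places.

-0.37

At P = 34, Q = 209.2059.
dQ/dP = −2625/P² = −2.2708.
Point elasticity E = (dQ/dP)·(P/Q) = -2.2708 × 34/209.2059 ≈ -0.37.
|E| < 1, so demand is inelastic at this price.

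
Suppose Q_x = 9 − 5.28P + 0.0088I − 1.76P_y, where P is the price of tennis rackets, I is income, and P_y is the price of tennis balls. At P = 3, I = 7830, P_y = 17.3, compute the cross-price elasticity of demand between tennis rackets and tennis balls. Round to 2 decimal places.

Evaluating quantity at (P, I, P_y) gives Q_x = 9 − 5.28(3) + 0.0088(7830) − 1.76(17.3) = 9 − 15.84 + 68.904 − 30.448 = 31.616.
∂Q_x/∂P_y = −1.76, so E_xy = -1.76·(17.3/31.616) ≈ -0.96.
E_xy < 0: the goods are complements.

-0.96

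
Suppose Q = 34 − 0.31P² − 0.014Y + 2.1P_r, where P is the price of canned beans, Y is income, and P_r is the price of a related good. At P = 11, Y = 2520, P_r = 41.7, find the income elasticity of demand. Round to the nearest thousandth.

-0.723

At the given point, Q = 34 − 0.31(11)² − 0.014(2520) + 2.1(41.7) = 34 − 37.51 − 35.28 + 87.57 = 48.78.
∂Q/∂Y = −0.014, so E_I = -0.014·(2520/48.78) ≈ -0.723.
E_I < 0: inferior good.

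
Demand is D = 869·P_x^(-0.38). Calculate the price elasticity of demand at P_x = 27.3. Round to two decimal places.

-0.38

For a Cobb–Douglas (constant-elasticity) form D = A·P_x^α·…, the elasticity with respect to P_x equals the exponent α at every point.
Here the exponent on P_x is -0.38, so the price elasticity of demand is -0.38.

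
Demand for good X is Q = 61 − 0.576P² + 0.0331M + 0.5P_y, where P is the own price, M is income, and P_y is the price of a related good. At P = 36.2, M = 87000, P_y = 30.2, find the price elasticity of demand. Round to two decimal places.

First evaluate Q: 61 − 0.576(36.2)² + 0.0331(87000) + 0.5(30.2) = 61 − 754.8134 + 2879.7 + 15.1 = 2200.9866.
∂Q/∂P = −2·0.576·P = -41.7024, so E_p = -41.7024·(36.2/2200.9866) ≈ -0.69.
|E_p| < 1: demand is inelastic.

-0.69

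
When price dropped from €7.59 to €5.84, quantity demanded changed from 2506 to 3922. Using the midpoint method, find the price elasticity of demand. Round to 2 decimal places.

-1.69

%Δq = (3922 − 2506)/[(2506 + 3922)/2] = 1416/3214 ≈ 0.4406.
%Δp = (5.84 − 7.59)/[(7.59 + 5.84)/2] = -1.75/6.715 ≈ -0.2606.
Arc elasticity E = %Δq/%Δp ≈ 0.4406/-0.2606 ≈ -1.69.
|E| > 1: demand is elastic over this range.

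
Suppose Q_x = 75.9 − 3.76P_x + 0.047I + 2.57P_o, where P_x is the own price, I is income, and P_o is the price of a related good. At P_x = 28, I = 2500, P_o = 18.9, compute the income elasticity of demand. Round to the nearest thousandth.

At the given point, Q_x = 75.9 − 3.76(28) + 0.047(2500) + 2.57(18.9) = 75.9 − 105.28 + 117.5 + 48.573 = 136.693.
∂Q_x/∂I = +0.047, so E_I = 0.047·(2500/136.693) ≈ 0.860.
E_I ∈ (0,1): normal good (necessity).

0.860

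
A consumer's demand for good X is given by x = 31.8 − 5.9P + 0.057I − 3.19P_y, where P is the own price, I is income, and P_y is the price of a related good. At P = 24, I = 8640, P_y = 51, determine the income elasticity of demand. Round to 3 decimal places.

2.239

Substituting, x = 31.8 − 5.9(24) + 0.057(8640) − 3.19(51) = 31.8 − 141.6 + 492.48 − 162.69 = 219.99.
∂x/∂I = +0.057, so E_I = 0.057·(8640/219.99) ≈ 2.239.
E_I > 1: normal good (luxury).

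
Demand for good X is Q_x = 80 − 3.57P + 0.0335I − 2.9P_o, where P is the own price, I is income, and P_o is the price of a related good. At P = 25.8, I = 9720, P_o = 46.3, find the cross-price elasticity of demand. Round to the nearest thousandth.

Evaluating quantity at (P, I, P_o) gives Q_x = 80 − 3.57(25.8) + 0.0335(9720) − 2.9(46.3) = 80 − 92.106 + 325.62 − 134.27 = 179.244.
∂Q_x/∂P_o = −2.9, so E_xy = -2.9·(46.3/179.244) ≈ -0.749.
E_xy < 0: the goods are complements.

-0.749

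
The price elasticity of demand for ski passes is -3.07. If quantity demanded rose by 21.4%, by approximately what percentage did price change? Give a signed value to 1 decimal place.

%ΔQ ≈ E × %ΔP ⇒ %ΔP = %ΔQ / E = (21.4%)/(-3.07) ≈ -7.0%.

-7.0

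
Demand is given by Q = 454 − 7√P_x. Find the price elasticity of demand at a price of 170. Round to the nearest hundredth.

-0.13

At P_x = 170, Q = 362.7312.
dQ/dP_x = −7/(2√P_x) = −7/(2·13.0384).
Point elasticity E = (dQ/dP_x)·(P_x/Q) = -0.2684 × 170/362.7312 ≈ -0.13.
|E| < 1, so demand is inelastic at this price.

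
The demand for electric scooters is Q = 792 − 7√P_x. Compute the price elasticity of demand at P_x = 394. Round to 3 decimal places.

At P_x = 394, Q = 653.054.
dQ/dP_x = −7/(2√P_x) = −7/(2·19.8494).
Point elasticity E = (dQ/dP_x)·(P_x/Q) = -0.1763 × 394/653.054 ≈ -0.106.
|E| < 1, so demand is inelastic at this price.

-0.106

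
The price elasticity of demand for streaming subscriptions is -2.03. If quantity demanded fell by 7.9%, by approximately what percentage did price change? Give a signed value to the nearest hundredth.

%ΔQ ≈ E × %ΔP ⇒ %ΔP = %ΔQ / E = (-7.9%)/(-2.03) ≈ 3.89%.

3.89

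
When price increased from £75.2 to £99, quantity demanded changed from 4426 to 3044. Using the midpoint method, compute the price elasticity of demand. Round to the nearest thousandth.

%ΔQ = (3044 − 4426)/[(4426 + 3044)/2] = -1382/3735 ≈ -0.3700.
%Δp = (99 − 75.2)/[(75.2 + 99)/2] = 23.8/87.1 ≈ 0.2732.
Arc elasticity E = %ΔQ/%Δp ≈ -0.3700/0.2732 ≈ -1.354.
|E| > 1: demand is elastic over this range.

-1.354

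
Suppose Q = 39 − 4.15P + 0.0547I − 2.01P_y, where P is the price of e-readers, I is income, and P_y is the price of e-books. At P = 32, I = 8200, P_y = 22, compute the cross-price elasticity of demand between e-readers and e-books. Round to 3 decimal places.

-0.142

Substituting, Q = 39 − 4.15(32) + 0.0547(8200) − 2.01(22) = 39 − 132.8 + 448.54 − 44.22 = 310.52.
∂Q/∂P_y = −2.01, so E_xy = -2.01·(22/310.52) ≈ -0.142.
E_xy < 0: the goods are complements.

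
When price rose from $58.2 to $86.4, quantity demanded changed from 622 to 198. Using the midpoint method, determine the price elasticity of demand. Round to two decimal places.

%ΔQ = (198 − 622)/[(622 + 198)/2] = -424/410 ≈ -1.0341.
%ΔP = (86.4 − 58.2)/[(58.2 + 86.4)/2] = 28.2/72.3 ≈ 0.3900.
Arc elasticity E = %ΔQ/%ΔP ≈ -1.0341/0.3900 ≈ -2.65.
|E| > 1: demand is elastic over this range.

-2.65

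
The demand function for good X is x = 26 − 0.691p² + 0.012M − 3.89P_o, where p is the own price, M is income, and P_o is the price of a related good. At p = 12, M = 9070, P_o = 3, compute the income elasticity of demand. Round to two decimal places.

First evaluate x: 26 − 0.691(12)² + 0.012(9070) − 3.89(3) = 26 − 99.504 + 108.84 − 11.67 = 23.666.
∂x/∂M = +0.012, so E_I = 0.012·(9070/23.666) ≈ 4.60.
E_I > 1: normal good (luxury).

4.60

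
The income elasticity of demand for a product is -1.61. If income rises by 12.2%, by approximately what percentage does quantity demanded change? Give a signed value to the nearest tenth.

%ΔQ ≈ E × %ΔI = (-1.61) × (12.2%) ≈ -19.6%.

-19.6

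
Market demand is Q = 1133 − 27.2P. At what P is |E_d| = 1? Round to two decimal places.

20.83

For linear demand Q = a − bP, E = −bP/(a − bP). |E| = 1 ⇒ bP = a − bP ⇒ P = a/(2b).
P = 1133/(2·27.2) ≈ 20.83.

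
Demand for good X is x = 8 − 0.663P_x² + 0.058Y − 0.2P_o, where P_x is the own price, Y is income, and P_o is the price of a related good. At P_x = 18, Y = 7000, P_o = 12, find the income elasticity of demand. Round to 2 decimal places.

2.06

At the given point, x = 8 − 0.663(18)² + 0.058(7000) − 0.2(12) = 8 − 214.812 + 406 − 2.4 = 196.788.
∂x/∂Y = +0.058, so E_I = 0.058·(7000/196.788) ≈ 2.06.
E_I > 1: normal good (luxury).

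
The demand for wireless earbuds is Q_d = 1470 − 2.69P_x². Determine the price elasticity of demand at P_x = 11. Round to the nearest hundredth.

-0.57

At P_x = 11, Q_d = 1144.51.
dQ_d/dP_x = −2·2.69·P_x = −59.18.
Point elasticity E = (dQ_d/dP_x)·(P_x/Q_d) = -59.18 × 11/1144.51 ≈ -0.57.
|E| < 1, so demand is inelastic at this price.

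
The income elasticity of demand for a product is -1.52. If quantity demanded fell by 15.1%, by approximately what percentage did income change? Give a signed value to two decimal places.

9.93

%ΔQ ≈ E × %ΔI ⇒ %ΔI = %ΔQ / E = (-15.1%)/(-1.52) ≈ 9.93%.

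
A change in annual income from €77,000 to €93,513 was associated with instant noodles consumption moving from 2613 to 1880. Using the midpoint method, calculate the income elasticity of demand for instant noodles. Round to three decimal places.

%ΔQ = (1880 − 2613)/[(2613+1880)/2] = -733/2246.5 ≈ -0.3263.
%ΔI = (93,513 − 77,000)/[(77,000+93,513)/2] = 16513/85256.5 ≈ 0.1937.
E_I = %ΔQ/%ΔI ≈ -1.685.
E_I < 0: inferior good.

-1.685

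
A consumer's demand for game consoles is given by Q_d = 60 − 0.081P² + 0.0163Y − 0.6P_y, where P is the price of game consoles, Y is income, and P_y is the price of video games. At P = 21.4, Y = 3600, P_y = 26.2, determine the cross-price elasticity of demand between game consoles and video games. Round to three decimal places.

-0.239

At the given point, Q_d = 60 − 0.081(21.4)² + 0.0163(3600) − 0.6(26.2) = 60 − 37.0948 + 58.68 − 15.72 = 65.8652.
∂Q_d/∂P_y = −0.6, so E_xy = -0.6·(26.2/65.8652) ≈ -0.239.
E_xy < 0: the goods are complements.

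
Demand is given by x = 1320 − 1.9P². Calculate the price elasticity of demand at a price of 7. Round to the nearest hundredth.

-0.15

At P = 7, x = 1226.9.
dx/dP = −2·1.9·P = −26.6.
Point elasticity E = (dx/dP)·(P/x) = -26.6 × 7/1226.9 ≈ -0.15.
|E| < 1, so demand is inelastic at this price.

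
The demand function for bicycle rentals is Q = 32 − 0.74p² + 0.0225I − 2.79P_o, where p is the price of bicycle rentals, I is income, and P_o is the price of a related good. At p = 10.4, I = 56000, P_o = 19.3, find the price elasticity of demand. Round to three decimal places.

Q = 32 − 0.74(10.4)² + 0.0225(56000) − 2.79(19.3) = 32 − 80.0384 + 1260 − 53.847 = 1158.1146.
∂Q/∂p = −2·0.74·p = -15.392, so E_p = -15.392·(10.4/1158.1146) ≈ -0.138.
|E_p| < 1: demand is inelastic.

-0.138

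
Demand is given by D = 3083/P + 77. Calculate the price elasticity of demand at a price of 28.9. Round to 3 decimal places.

-0.581

At P = 28.9, D = 183.6782.
dD/dP = −3083/P² = −3.6913.
Point elasticity E = (dD/dP)·(P/D) = -3.6913 × 28.9/183.6782 ≈ -0.581.
|E| < 1, so demand is inelastic at this price.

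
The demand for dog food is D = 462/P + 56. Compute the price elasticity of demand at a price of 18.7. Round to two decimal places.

-0.31

At P = 18.7, D = 80.7059.
dD/dP = −462/P² = −1.3212.
Point elasticity E = (dD/dP)·(P/D) = -1.3212 × 18.7/80.7059 ≈ -0.31.
|E| < 1, so demand is inelastic at this price.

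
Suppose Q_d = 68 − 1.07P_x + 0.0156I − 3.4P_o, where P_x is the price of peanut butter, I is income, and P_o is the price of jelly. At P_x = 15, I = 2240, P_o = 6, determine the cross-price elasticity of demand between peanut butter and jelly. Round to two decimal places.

First evaluate Q_d: 68 − 1.07(15) + 0.0156(2240) − 3.4(6) = 68 − 16.05 + 34.944 − 20.4 = 66.494.
∂Q_d/∂P_o = −3.4, so E_xy = -3.4·(6/66.494) ≈ -0.31.
E_xy < 0: the goods are complements.

-0.31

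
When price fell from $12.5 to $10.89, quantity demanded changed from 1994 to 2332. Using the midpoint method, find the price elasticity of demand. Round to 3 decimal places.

-1.135

%ΔQ = (2332 − 1994)/[(1994 + 2332)/2] = 338/2163 ≈ 0.1563.
%ΔP = (10.89 − 12.5)/[(12.5 + 10.89)/2] = -1.61/11.695 ≈ -0.1377.
Arc elasticity E = %ΔQ/%ΔP ≈ 0.1563/-0.1377 ≈ -1.135.
|E| > 1: demand is elastic over this range.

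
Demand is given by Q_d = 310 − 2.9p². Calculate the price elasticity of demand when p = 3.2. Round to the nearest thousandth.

At p = 3.2, Q_d = 280.304.
dQ_d/dp = −2·2.9·p = −18.56.
Point elasticity E = (dQ_d/dp)·(p/Q_d) = -18.56 × 3.2/280.304 ≈ -0.212.
|E| < 1, so demand is inelastic at this price.

-0.212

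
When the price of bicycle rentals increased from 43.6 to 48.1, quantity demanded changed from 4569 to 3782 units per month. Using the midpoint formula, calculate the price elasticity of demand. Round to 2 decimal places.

-1.92

%ΔQ = (3782 − 4569)/[(4569 + 3782)/2] = -787/4175.5 ≈ -0.1885.
%Δp = (48.1 − 43.6)/[(43.6 + 48.1)/2] = 4.5/45.85 ≈ 0.0981.
Arc elasticity E = %ΔQ/%Δp ≈ -0.1885/0.0981 ≈ -1.92.
|E| > 1: demand is elastic over this range.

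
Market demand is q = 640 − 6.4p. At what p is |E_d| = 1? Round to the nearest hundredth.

50.00

For linear demand q = a − bp, E = −bp/(a − bp). |E| = 1 ⇒ bp = a − bp ⇒ p = a/(2b).
p = 640/(2·6.4) = 50.00.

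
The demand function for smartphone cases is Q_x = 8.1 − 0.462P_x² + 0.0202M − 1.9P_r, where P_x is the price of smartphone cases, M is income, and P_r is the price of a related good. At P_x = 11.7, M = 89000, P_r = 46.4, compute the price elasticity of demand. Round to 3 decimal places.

At the given point, Q_x = 8.1 − 0.462(11.7)² + 0.0202(89000) − 1.9(46.4) = 8.1 − 63.2432 + 1797.8 − 88.16 = 1654.4968.
∂Q_x/∂P_x = −2·0.462·P_x = -10.8108, so E_p = -10.8108·(11.7/1654.4968) ≈ -0.076.
|E_p| < 1: demand is inelastic.

-0.076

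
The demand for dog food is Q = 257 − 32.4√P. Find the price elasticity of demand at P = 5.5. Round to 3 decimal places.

At P = 5.5, Q = 181.0153.
dQ/dP = −32.4/(2√P) = −32.4/(2·2.3452).
Point elasticity E = (dQ/dP)·(P/Q) = -6.9077 × 5.5/181.0153 ≈ -0.210.
|E| < 1, so demand is inelastic at this price.

-0.210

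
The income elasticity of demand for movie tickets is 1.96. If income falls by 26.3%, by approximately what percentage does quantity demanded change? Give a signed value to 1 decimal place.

-51.5

%ΔQ ≈ E × %ΔI = (1.96) × (-26.3%) ≈ -51.5%.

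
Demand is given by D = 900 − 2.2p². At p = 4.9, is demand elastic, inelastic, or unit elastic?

inelastic

At p = 4.9, D = 847.178.
dD/dp = −2·2.2·p = −21.56.
Point elasticity E = (dD/dp)·(p/D) = -21.56 × 4.9/847.178 ≈ -0.125.
|E| ≈ 0.125 < 1, so demand is inelastic.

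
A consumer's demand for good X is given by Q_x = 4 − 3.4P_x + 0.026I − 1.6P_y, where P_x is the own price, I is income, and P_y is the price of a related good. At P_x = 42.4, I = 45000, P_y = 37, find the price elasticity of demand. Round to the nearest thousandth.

-0.149

Substituting, Q_x = 4 − 3.4(42.4) + 0.026(45000) − 1.6(37) = 4 − 144.16 + 1170 − 59.2 = 970.64.
∂Q_x/∂P_x = −3.4, so E_p = (−3.4)·(42.4/970.64) ≈ -0.149.
|E_p| < 1: demand is inelastic.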